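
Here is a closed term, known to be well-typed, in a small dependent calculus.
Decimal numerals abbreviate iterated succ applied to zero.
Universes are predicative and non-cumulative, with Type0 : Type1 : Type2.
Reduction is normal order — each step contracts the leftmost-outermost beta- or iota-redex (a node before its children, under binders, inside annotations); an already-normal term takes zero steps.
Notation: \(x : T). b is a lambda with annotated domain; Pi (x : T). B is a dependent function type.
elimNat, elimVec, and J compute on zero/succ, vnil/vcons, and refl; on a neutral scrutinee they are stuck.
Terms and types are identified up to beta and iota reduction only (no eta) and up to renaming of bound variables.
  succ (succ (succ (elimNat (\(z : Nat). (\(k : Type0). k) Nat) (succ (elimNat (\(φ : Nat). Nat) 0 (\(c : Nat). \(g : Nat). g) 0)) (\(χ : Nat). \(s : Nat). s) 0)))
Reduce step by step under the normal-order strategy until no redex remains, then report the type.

reduction (normal order):
  succ (succ (succ (elimNat (\(z : Nat). (\(k : Type0). k) Nat) (succ (elimNat (\(φ : Nat). Nat) 0 (\(c : Nat). \(g : Nat). g) 0)) (\(χ : Nat). \(s : Nat). s) 0)))
  ~> succ (succ (succ (succ (elimNat (\(z : Nat). Nat) 0 (\(k : Nat). \(φ : Nat). φ) 0))))
  ~> 4
inferred type:
  Nat


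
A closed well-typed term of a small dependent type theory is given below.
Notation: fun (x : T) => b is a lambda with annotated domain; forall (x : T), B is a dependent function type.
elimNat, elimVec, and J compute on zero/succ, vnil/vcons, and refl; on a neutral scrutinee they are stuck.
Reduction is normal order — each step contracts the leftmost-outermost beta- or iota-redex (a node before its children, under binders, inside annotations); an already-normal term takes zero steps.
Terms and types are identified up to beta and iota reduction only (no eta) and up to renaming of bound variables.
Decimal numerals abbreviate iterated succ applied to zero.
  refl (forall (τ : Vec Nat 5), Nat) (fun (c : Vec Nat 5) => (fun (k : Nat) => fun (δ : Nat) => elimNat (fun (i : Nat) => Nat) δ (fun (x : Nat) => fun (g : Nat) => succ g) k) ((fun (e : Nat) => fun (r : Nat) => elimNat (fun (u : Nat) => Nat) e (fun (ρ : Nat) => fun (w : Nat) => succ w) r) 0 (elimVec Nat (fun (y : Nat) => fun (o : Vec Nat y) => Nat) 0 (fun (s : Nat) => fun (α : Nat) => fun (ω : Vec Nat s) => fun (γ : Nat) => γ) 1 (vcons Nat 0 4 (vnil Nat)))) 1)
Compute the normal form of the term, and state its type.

normal form:
  refl (forall (τ : Vec Nat 5), Nat) (fun (c : Vec Nat 5) => 1)
inferred type:
  Eq (forall (τ : Vec Nat 5), Nat) (fun (c : Vec Nat 5) => 1) (fun (k : Vec Nat 5) => 1)


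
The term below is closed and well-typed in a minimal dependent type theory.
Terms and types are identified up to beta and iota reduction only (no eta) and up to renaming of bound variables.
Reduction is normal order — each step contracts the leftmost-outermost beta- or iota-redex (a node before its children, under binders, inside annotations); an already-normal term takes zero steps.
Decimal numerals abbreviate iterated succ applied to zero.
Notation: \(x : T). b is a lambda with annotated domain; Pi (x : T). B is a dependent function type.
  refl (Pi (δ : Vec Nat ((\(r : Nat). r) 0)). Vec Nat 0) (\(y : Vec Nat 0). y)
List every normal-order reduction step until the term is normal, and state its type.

reduction (normal order):
  refl (Pi (δ : Vec Nat ((\(r : Nat). r) 0)). Vec Nat 0) (\(y : Vec Nat 0). y)
  ~> refl (Pi (δ : Vec Nat 0). Vec Nat 0) (\(r : Vec Nat 0). r)
the term's type:
  Eq (Pi (δ : Vec Nat 0). Vec Nat 0) (\(r : Vec Nat 0). r) (\(y : Vec Nat 0). y)


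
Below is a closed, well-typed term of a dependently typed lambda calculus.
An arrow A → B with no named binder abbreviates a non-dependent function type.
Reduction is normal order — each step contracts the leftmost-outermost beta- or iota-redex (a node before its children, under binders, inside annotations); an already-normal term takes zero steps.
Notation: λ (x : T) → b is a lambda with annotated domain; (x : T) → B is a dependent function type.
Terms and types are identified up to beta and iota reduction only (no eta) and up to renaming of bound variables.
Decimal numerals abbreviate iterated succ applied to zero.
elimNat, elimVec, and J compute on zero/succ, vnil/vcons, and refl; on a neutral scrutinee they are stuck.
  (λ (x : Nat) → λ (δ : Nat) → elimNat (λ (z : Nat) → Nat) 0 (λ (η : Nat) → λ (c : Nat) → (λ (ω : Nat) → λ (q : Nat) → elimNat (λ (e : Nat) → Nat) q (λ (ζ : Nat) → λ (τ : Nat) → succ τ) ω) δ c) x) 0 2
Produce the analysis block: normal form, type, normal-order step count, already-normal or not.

resulting normal form:
  0
type:
  Nat
normal-order step count: 3
already normal: no
first contracted redex: a beta-redex


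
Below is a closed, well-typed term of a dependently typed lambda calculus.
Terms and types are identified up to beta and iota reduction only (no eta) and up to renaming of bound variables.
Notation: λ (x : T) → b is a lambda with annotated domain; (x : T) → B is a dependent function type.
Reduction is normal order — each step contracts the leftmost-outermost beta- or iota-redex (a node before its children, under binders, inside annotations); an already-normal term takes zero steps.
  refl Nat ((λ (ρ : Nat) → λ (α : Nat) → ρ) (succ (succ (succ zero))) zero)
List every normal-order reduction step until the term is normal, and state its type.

reduction (normal order):
  refl Nat ((λ (ρ : Nat) → λ (α : Nat) → ρ) (succ (succ (succ zero))) zero)
  ~> refl Nat ((λ (ρ : Nat) → succ (succ (succ zero))) zero)
  ~> refl Nat (succ (succ (succ zero)))
the term's type:
  Eq Nat (succ (succ (succ zero))) (succ (succ (succ zero)))


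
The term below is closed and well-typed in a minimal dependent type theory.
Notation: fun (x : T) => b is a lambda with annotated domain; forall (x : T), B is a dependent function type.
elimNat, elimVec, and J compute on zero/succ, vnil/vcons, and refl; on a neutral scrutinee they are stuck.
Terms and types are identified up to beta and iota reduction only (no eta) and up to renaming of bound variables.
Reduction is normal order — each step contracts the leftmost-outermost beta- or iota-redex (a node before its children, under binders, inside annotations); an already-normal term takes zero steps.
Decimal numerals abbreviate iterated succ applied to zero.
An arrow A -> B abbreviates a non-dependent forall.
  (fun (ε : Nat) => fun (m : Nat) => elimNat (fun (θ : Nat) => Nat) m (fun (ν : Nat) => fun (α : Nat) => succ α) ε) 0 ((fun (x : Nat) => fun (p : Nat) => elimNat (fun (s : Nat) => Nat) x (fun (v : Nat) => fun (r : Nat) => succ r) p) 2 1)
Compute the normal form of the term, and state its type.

normal form:
  3
the term's type:
  Nat
observation: the leftmost-outermost redex is a beta-redex, and normalization takes 9 steps.


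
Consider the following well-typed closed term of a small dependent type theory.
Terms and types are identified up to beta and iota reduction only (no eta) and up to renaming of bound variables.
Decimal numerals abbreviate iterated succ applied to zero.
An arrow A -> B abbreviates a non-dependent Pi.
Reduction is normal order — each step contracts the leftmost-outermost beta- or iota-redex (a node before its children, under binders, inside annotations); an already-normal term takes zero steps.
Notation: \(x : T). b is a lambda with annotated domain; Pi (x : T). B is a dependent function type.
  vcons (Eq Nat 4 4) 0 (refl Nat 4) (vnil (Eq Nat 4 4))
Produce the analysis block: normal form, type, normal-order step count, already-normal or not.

normal form:
  vcons (Eq Nat 4 4) 0 (refl Nat 4) (vnil (Eq Nat 4 4))
the term's type:
  Vec (Eq Nat 4 4) 1
normal-order step count: 0
term was already normal: yes


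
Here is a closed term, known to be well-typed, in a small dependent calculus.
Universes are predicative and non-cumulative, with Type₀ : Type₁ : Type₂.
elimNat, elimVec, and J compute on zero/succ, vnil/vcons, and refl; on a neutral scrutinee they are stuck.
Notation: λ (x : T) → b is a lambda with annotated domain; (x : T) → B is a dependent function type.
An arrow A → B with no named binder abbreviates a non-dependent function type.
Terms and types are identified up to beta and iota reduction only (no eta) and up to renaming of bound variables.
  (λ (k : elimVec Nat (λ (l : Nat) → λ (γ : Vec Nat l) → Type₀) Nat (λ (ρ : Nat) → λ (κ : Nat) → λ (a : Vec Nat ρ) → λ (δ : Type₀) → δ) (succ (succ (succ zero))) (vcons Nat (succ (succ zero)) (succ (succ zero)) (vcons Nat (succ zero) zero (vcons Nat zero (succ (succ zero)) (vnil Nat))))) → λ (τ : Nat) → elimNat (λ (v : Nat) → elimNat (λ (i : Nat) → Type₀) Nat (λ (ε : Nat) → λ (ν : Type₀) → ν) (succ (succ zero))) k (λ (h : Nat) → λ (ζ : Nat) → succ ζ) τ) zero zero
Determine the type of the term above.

inferred type:
  Nat


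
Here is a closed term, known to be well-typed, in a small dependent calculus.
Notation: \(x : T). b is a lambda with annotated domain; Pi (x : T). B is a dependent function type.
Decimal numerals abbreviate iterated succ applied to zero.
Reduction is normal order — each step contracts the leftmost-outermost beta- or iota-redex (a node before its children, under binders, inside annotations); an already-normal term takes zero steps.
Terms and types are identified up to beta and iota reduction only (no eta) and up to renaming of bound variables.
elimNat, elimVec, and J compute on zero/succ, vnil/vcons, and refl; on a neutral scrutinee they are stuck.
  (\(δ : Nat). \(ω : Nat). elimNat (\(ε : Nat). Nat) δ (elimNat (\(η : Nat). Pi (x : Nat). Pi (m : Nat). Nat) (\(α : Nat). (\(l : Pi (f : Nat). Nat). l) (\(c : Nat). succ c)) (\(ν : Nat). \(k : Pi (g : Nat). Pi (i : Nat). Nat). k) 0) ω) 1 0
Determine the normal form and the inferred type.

resulting normal form:
  1
type:
  Nat
observation: normalization takes exactly 3 steps under the normal-order strategy.


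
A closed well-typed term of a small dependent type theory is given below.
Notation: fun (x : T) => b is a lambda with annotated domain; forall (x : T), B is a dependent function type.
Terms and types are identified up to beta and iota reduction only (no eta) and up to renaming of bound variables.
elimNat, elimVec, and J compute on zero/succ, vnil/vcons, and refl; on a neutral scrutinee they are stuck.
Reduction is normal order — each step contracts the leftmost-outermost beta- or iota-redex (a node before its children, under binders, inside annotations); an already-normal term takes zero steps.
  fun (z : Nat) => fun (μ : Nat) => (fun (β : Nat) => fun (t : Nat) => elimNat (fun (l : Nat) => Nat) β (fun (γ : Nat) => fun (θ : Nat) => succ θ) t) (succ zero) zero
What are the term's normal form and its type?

resulting normal form:
  fun (z : Nat) => fun (μ : Nat) => succ zero
inferred type:
  forall (z : Nat), forall (μ : Nat), Nat


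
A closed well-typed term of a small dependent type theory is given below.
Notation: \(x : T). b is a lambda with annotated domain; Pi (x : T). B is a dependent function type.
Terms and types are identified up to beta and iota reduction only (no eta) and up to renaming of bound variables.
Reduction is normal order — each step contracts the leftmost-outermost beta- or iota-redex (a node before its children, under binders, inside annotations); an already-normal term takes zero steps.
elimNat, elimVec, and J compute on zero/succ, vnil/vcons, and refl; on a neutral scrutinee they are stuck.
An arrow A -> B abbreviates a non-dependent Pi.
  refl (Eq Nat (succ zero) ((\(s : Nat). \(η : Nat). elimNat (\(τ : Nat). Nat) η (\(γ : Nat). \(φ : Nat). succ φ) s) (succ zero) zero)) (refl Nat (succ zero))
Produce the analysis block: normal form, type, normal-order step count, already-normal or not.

reduced normal form:
  refl (Eq Nat (succ zero) (succ zero)) (refl Nat (succ zero))
inferred type:
  Eq (Eq Nat (succ zero) (succ zero)) (refl Nat (succ zero)) (refl Nat (succ zero))
steps to reach normal form (normal order): 6
already normal: no
first contracted redex: a beta-redex


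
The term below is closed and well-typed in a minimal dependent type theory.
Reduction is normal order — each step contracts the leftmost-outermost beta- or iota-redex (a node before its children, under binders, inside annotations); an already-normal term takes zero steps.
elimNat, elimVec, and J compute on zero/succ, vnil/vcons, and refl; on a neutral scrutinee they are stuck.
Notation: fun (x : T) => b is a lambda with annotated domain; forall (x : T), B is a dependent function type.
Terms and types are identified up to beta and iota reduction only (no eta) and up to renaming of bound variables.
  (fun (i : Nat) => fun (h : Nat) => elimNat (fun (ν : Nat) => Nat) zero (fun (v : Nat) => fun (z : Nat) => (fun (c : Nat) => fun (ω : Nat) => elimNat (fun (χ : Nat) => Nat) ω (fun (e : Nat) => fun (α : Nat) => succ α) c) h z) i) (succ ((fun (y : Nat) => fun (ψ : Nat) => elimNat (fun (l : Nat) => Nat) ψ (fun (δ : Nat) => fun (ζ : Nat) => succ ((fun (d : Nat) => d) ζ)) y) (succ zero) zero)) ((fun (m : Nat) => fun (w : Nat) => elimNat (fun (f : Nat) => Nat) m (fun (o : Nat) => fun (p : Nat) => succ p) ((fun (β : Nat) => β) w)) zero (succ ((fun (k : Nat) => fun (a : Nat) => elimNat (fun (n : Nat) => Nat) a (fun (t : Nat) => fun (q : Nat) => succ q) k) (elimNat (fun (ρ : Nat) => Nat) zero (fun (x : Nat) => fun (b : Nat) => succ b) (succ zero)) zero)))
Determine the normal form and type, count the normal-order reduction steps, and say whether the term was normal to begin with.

normal form:
  succ (succ (succ (succ zero)))
type:
  Nat
reduction steps (normal order): 74
started in normal form: no
first contracted redex: a beta-redex


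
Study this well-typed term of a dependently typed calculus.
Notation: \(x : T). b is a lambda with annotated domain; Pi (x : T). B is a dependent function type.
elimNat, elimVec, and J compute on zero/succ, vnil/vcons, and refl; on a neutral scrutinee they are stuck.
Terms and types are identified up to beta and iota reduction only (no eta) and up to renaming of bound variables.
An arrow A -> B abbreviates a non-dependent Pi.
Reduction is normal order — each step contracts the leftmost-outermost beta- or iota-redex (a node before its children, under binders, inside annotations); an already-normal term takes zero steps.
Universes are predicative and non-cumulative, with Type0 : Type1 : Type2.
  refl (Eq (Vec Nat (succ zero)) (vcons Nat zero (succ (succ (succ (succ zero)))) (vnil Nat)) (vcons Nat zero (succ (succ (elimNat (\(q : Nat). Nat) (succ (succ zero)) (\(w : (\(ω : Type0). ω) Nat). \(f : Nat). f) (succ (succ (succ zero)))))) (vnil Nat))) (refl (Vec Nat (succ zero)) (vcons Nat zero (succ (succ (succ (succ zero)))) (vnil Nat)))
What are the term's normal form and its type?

resulting normal form:
  refl (Eq (Vec Nat (succ zero)) (vcons Nat zero (succ (succ (succ (succ zero)))) (vnil Nat)) (vcons Nat zero (succ (succ (succ (succ zero)))) (vnil Nat))) (refl (Vec Nat (succ zero)) (vcons Nat zero (succ (succ (succ (succ zero)))) (vnil Nat)))
the term's type:
  Eq (Eq (Vec Nat (succ zero)) (vcons Nat zero (succ (succ (succ (succ zero)))) (vnil Nat)) (vcons Nat zero (succ (succ (succ (succ zero)))) (vnil Nat))) (refl (Vec Nat (succ zero)) (vcons Nat zero (succ (succ (succ (succ zero)))) (vnil Nat))) (refl (Vec Nat (succ zero)) (vcons Nat zero (succ (succ (succ (succ zero)))) (vnil Nat)))
observation: the first redex contracted is an elimNat iota-redex; the normal form is reached in 10 normal-order steps.


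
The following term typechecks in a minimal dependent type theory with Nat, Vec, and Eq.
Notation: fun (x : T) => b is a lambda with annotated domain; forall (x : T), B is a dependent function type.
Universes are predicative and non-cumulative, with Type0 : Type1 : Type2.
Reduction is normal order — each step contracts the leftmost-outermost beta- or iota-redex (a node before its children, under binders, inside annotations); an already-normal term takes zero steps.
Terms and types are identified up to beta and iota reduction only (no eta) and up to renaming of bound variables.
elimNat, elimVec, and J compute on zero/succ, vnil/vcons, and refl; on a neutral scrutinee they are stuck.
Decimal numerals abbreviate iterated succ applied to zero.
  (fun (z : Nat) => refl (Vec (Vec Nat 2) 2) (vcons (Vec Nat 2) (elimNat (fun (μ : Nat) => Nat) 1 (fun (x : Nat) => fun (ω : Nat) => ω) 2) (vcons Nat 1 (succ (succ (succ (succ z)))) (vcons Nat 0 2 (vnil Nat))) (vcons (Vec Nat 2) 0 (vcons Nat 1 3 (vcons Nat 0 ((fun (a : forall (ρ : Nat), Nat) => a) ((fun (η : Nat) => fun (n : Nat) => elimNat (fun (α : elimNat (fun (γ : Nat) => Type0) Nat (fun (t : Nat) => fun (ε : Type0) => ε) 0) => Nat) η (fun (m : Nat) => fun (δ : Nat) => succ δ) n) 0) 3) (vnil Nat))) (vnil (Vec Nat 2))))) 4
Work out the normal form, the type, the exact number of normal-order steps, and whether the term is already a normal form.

normal form:
  refl (Vec (Vec Nat 2) 2) (vcons (Vec Nat 2) 1 (vcons Nat 1 8 (vcons Nat 0 2 (vnil Nat))) (vcons (Vec Nat 2) 0 (vcons Nat 1 3 (vcons Nat 0 3 (vnil Nat))) (vnil (Vec Nat 2))))
type:
  Eq (Vec (Vec Nat 2) 2) (vcons (Vec Nat 2) 1 (vcons Nat 1 8 (vcons Nat 0 2 (vnil Nat))) (vcons (Vec Nat 2) 0 (vcons Nat 1 3 (vcons Nat 0 3 (vnil Nat))) (vnil (Vec Nat 2)))) (vcons (Vec Nat 2) 1 (vcons Nat 1 8 (vcons Nat 0 2 (vnil Nat))) (vcons (Vec Nat 2) 0 (vcons Nat 1 3 (vcons Nat 0 3 (vnil Nat))) (vnil (Vec Nat 2))))
steps to reach normal form (normal order): 21
started in normal form: no
first contracted redex: a beta-redex


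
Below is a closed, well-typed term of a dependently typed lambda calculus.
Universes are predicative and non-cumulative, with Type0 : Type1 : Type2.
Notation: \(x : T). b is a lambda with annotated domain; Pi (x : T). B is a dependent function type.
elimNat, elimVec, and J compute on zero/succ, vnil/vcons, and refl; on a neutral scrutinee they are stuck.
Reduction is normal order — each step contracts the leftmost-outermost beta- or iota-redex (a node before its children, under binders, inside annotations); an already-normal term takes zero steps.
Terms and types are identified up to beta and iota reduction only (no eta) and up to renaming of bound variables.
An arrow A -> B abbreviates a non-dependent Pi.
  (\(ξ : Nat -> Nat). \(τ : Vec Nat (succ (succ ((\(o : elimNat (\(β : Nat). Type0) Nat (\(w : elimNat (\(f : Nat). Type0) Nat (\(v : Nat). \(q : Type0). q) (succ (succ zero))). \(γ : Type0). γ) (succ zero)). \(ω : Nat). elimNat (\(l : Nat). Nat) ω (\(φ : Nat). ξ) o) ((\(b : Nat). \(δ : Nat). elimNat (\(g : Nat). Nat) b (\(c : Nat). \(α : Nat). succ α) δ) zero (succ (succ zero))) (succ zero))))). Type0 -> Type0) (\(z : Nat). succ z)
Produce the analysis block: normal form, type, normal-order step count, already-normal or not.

resulting normal form:
  \(ξ : Vec Nat (succ (succ (succ (succ (succ zero)))))). Type0 -> Type0
inferred type:
  Vec Nat (succ (succ (succ (succ (succ zero))))) -> Type1
reduction steps (normal order): 19
term was already normal: no
first redex: a beta-redex


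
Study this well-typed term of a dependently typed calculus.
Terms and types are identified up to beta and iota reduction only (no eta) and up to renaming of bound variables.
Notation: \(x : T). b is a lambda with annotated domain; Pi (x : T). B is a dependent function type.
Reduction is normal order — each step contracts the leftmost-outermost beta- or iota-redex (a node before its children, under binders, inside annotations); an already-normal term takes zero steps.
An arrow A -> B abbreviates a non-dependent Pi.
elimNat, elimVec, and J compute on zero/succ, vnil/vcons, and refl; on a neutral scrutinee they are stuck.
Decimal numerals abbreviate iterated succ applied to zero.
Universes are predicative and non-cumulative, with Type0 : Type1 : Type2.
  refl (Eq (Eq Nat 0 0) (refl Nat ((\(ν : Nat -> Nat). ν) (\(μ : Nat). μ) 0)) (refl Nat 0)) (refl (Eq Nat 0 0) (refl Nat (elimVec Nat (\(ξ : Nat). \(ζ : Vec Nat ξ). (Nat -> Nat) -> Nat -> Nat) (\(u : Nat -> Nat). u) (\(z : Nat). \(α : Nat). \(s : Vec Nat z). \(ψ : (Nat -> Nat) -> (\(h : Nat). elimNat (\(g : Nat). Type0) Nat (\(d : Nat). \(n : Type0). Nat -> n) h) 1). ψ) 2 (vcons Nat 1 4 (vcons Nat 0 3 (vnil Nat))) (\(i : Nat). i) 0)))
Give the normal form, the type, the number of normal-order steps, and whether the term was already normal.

normal form:
  refl (Eq (Eq Nat 0 0) (refl Nat 0) (refl Nat 0)) (refl (Eq Nat 0 0) (refl Nat 0))
inferred type:
  Eq (Eq (Eq Nat 0 0) (refl Nat 0) (refl Nat 0)) (refl (Eq Nat 0 0) (refl Nat 0)) (refl (Eq Nat 0 0) (refl Nat 0))
reduction steps (normal order): 15
started in normal form: no
first redex: a beta-redex


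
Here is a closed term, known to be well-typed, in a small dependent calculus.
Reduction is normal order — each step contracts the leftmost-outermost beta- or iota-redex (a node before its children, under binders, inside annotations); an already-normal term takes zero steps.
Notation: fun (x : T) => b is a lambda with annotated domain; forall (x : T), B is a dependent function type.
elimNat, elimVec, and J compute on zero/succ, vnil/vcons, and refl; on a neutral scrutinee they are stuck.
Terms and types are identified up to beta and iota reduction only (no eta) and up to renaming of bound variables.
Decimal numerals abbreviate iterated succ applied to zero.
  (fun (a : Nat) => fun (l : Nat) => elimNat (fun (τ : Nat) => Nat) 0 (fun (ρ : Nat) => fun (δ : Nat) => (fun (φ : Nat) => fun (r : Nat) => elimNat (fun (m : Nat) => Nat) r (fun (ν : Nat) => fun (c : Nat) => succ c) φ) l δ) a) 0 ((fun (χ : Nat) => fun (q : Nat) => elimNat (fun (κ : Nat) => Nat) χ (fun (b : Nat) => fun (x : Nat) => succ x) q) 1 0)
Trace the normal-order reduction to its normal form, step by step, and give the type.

reduction (normal order):
  (fun (a : Nat) => fun (l : Nat) => elimNat (fun (τ : Nat) => Nat) 0 (fun (ρ : Nat) => fun (δ : Nat) => (fun (φ : Nat) => fun (r : Nat) => elimNat (fun (m : Nat) => Nat) r (fun (ν : Nat) => fun (c : Nat) => succ c) φ) l δ) a) 0 ((fun (χ : Nat) => fun (q : Nat) => elimNat (fun (κ : Nat) => Nat) χ (fun (b : Nat) => fun (x : Nat) => succ x) q) 1 0)
  ~> (fun (a : Nat) => elimNat (fun (l : Nat) => Nat) 0 (fun (τ : Nat) => fun (ρ : Nat) => (fun (δ : Nat) => fun (φ : Nat) => elimNat (fun (r : Nat) => Nat) φ (fun (m : Nat) => fun (ν : Nat) => succ ν) δ) a ρ) 0) ((fun (c : Nat) => fun (χ : Nat) => elimNat (fun (q : Nat) => Nat) c (fun (κ : Nat) => fun (b : Nat) => succ b) χ) 1 0)
  ~> elimNat (fun (a : Nat) => Nat) 0 (fun (l : Nat) => fun (τ : Nat) => (fun (ρ : Nat) => fun (δ : Nat) => elimNat (fun (φ : Nat) => Nat) δ (fun (r : Nat) => fun (m : Nat) => succ m) ρ) ((fun (ν : Nat) => fun (c : Nat) => elimNat (fun (χ : Nat) => Nat) ν (fun (q : Nat) => fun (κ : Nat) => succ κ) c) 1 0) τ) 0
  ~> 0
the term's type:
  Nat


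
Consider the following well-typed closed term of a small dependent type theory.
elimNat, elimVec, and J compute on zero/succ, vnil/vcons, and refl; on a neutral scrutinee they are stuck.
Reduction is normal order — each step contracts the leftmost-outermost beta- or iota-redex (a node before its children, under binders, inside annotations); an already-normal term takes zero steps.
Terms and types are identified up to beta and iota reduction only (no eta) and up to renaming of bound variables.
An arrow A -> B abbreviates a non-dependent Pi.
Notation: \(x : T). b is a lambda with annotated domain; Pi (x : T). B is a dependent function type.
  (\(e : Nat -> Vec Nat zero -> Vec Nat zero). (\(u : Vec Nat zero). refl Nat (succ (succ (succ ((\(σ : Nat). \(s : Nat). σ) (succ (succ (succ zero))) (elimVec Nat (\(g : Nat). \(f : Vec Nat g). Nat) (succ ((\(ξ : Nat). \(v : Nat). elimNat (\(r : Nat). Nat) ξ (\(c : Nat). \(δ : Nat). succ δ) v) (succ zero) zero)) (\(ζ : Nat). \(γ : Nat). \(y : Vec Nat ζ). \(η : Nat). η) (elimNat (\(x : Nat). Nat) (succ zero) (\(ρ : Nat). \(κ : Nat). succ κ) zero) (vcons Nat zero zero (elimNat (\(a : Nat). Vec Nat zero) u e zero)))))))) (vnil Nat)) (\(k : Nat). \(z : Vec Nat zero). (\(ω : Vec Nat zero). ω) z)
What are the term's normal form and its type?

reduced normal form:
  refl Nat (succ (succ (succ (succ (succ (succ zero))))))
inferred type:
  Eq Nat (succ (succ (succ (succ (succ (succ zero)))))) (succ (succ (succ (succ (succ (succ zero))))))


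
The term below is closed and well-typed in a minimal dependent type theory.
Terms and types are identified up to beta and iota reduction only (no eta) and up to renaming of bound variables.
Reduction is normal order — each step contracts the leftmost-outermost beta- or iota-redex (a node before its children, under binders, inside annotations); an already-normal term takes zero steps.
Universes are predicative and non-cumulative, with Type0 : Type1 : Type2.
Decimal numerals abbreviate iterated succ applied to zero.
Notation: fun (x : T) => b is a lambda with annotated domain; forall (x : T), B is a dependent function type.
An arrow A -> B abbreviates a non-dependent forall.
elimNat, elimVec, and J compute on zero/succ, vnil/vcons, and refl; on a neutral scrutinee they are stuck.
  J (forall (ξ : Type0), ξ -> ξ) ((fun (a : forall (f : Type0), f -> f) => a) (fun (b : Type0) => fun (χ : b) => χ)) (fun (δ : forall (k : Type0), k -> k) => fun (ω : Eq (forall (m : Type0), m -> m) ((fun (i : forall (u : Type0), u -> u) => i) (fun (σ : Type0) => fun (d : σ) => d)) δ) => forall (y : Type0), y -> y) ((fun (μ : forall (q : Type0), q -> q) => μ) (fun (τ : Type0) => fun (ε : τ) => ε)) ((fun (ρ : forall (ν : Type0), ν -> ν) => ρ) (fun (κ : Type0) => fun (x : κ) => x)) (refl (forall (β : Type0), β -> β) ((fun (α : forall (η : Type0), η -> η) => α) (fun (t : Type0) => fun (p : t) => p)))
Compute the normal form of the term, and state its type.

resulting normal form:
  fun (ξ : Type0) => fun (a : ξ) => a
inferred type:
  forall (ξ : Type0), ξ -> ξ


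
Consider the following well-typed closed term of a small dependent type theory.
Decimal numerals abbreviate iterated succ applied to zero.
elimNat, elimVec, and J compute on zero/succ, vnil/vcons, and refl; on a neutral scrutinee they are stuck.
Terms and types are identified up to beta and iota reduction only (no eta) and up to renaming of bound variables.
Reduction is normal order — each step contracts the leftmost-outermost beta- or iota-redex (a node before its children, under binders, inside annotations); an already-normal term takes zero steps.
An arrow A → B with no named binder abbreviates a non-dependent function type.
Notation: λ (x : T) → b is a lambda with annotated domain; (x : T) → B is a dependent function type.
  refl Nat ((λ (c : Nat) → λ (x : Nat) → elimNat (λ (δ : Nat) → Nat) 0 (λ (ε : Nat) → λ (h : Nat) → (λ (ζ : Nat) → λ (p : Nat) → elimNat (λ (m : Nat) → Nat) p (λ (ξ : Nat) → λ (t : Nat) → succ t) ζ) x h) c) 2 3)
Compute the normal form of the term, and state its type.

normal form:
  refl Nat 6
the term's type:
  Eq Nat 6 6


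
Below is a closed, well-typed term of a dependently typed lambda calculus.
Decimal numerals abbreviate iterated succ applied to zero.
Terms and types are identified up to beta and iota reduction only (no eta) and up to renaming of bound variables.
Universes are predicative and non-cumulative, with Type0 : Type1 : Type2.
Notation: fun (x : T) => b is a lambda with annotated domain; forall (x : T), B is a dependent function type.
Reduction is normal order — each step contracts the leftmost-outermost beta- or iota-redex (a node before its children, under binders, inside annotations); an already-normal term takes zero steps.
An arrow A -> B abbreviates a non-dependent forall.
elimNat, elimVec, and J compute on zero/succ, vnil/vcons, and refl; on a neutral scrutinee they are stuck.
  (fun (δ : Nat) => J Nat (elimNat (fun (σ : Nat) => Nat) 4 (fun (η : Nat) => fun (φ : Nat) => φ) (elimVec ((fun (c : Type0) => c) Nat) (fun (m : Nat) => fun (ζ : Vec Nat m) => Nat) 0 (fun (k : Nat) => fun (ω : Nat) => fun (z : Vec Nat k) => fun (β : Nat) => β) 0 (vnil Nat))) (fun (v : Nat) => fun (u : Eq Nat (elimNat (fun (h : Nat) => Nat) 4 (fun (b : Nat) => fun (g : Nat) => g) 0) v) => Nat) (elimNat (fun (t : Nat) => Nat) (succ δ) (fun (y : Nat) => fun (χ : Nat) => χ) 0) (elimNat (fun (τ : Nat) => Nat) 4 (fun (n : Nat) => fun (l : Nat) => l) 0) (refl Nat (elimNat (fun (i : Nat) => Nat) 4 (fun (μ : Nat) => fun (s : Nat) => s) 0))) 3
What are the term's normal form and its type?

reduced normal form:
  4
the term's type:
  Nat


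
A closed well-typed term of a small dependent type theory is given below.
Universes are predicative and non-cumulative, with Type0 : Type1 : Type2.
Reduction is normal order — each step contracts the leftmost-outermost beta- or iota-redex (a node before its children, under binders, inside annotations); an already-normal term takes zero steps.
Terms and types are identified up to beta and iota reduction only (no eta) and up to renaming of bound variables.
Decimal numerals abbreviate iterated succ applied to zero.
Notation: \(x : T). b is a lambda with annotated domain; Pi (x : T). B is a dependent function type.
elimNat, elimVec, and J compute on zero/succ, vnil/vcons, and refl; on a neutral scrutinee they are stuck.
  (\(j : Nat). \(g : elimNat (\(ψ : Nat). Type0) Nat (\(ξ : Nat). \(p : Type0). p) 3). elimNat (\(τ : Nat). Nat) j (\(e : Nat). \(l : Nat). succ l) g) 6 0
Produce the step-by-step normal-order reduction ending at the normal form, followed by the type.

normal-order reduction sequence:
  (\(j : Nat). \(g : elimNat (\(ψ : Nat). Type0) Nat (\(ξ : Nat). \(p : Type0). p) 3). elimNat (\(τ : Nat). Nat) j (\(e : Nat). \(l : Nat). succ l) g) 6 0
  ~> (\(j : elimNat (\(g : Nat). Type0) Nat (\(ψ : Nat). \(ξ : Type0). ξ) 3). elimNat (\(p : Nat). Nat) 6 (\(τ : Nat). \(e : Nat). succ e) j) 0
  ~> elimNat (\(j : Nat). Nat) 6 (\(g : Nat). \(ψ : Nat). succ ψ) 0
  ~> 6
inferred type:
  Nat


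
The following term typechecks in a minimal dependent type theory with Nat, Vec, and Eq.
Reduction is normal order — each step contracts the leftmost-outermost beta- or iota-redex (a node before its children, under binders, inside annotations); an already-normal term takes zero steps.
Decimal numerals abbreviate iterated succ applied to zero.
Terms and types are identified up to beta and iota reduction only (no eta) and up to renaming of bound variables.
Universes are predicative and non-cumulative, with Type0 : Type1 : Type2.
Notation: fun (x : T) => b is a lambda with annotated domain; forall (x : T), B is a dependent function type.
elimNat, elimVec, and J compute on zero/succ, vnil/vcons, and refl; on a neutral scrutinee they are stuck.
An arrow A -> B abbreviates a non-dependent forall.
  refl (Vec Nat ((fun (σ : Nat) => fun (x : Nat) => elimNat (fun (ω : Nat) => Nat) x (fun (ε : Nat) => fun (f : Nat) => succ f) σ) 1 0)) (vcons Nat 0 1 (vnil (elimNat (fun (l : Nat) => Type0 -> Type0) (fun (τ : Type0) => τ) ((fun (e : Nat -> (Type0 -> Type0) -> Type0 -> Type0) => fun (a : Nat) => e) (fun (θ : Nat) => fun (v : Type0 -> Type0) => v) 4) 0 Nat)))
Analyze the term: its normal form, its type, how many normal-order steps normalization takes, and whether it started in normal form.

reduced normal form:
  refl (Vec Nat 1) (vcons Nat 0 1 (vnil Nat))
the term's type:
  Eq (Vec Nat 1) (vcons Nat 0 1 (vnil Nat)) (vcons Nat 0 1 (vnil Nat))
steps to reach normal form (normal order): 8
started in normal form: no
first redex: a beta-redex


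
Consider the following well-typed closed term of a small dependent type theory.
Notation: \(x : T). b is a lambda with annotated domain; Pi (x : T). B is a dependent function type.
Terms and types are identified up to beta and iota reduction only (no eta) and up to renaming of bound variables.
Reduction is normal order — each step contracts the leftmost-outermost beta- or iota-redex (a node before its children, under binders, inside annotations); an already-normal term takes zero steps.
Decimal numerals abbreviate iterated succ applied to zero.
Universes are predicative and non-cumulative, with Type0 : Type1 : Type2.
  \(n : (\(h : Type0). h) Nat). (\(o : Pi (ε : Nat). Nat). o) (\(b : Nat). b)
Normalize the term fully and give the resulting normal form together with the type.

reduced normal form:
  \(n : Nat). \(h : Nat). h
inferred type:
  Pi (n : Nat). Pi (h : Nat). Nat


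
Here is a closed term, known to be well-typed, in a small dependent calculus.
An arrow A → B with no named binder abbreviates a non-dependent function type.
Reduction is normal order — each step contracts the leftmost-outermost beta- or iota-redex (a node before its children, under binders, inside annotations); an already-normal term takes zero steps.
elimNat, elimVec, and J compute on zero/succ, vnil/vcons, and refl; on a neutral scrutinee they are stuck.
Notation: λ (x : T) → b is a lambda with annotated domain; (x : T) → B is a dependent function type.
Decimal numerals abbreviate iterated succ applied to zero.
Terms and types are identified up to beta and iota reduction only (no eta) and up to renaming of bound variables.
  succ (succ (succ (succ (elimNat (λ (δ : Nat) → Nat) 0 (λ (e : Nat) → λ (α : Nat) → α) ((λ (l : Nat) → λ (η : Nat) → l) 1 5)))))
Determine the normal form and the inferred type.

reduced normal form:
  4
the term's type:
  Nat


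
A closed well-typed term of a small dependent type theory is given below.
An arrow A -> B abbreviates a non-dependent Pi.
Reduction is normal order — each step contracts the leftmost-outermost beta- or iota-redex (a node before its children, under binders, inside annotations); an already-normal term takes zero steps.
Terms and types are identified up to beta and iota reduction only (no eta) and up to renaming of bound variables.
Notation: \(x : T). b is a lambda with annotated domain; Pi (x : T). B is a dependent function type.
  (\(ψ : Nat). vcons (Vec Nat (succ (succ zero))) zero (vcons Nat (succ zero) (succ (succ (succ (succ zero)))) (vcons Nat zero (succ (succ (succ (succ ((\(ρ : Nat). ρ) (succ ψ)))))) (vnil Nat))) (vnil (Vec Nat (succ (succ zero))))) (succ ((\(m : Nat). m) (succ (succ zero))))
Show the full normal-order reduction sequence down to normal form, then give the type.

normal-order reduction:
  (\(ψ : Nat). vcons (Vec Nat (succ (succ zero))) zero (vcons Nat (succ zero) (succ (succ (succ (succ zero)))) (vcons Nat zero (succ (succ (succ (succ ((\(ρ : Nat). ρ) (succ ψ)))))) (vnil Nat))) (vnil (Vec Nat (succ (succ zero))))) (succ ((\(m : Nat). m) (succ (succ zero))))
  ~> vcons (Vec Nat (succ (succ zero))) zero (vcons Nat (succ zero) (succ (succ (succ (succ zero)))) (vcons Nat zero (succ (succ (succ (succ ((\(ψ : Nat). ψ) (succ (succ ((\(ρ : Nat). ρ) (succ (succ zero)))))))))) (vnil Nat))) (vnil (Vec Nat (succ (succ zero))))
  ~> vcons (Vec Nat (succ (succ zero))) zero (vcons Nat (succ zero) (succ (succ (succ (succ zero)))) (vcons Nat zero (succ (succ (succ (succ (succ (succ ((\(ψ : Nat). ψ) (succ (succ zero))))))))) (vnil Nat))) (vnil (Vec Nat (succ (succ zero))))
  ~> vcons (Vec Nat (succ (succ zero))) zero (vcons Nat (succ zero) (succ (succ (succ (succ zero)))) (vcons Nat zero (succ (succ (succ (succ (succ (succ (succ (succ zero)))))))) (vnil Nat))) (vnil (Vec Nat (succ (succ zero))))
inferred type:
  Vec (Vec Nat (succ (succ zero))) (succ zero)


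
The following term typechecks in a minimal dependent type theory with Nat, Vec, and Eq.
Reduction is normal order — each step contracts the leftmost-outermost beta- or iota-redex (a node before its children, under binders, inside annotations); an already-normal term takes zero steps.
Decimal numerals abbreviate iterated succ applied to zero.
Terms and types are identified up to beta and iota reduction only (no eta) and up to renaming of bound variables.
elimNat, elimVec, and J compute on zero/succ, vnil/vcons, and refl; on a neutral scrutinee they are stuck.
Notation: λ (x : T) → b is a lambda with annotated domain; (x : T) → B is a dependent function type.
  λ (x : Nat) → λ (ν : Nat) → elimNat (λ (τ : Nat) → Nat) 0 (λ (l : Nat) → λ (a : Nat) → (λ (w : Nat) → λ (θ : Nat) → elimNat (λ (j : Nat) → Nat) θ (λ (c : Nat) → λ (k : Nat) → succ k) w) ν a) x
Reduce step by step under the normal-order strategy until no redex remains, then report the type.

reduction (normal order):
  λ (x : Nat) → λ (ν : Nat) → elimNat (λ (τ : Nat) → Nat) 0 (λ (l : Nat) → λ (a : Nat) → (λ (w : Nat) → λ (θ : Nat) → elimNat (λ (j : Nat) → Nat) θ (λ (c : Nat) → λ (k : Nat) → succ k) w) ν a) x
  ~> λ (x : Nat) → λ (ν : Nat) → elimNat (λ (τ : Nat) → Nat) 0 (λ (l : Nat) → λ (a : Nat) → (λ (w : Nat) → elimNat (λ (θ : Nat) → Nat) w (λ (j : Nat) → λ (c : Nat) → succ c) ν) a) x
  ~> λ (x : Nat) → λ (ν : Nat) → elimNat (λ (τ : Nat) → Nat) 0 (λ (l : Nat) → λ (a : Nat) → elimNat (λ (w : Nat) → Nat) a (λ (θ : Nat) → λ (j : Nat) → succ j) ν) x
the term's type:
  (x : Nat) → (ν : Nat) → Nat


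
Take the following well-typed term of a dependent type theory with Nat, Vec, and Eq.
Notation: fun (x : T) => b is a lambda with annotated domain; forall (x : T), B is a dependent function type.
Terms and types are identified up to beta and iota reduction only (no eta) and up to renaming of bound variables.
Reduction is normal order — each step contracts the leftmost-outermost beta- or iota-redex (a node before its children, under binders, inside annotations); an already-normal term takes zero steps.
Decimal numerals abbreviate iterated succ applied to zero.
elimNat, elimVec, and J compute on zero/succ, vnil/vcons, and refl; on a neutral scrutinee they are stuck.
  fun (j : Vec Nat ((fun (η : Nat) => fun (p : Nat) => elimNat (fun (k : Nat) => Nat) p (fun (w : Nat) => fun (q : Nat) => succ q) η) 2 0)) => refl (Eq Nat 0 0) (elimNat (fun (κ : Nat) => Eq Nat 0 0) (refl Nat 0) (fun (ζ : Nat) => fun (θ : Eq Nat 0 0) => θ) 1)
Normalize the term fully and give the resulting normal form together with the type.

normal form:
  fun (j : Vec Nat 2) => refl (Eq Nat 0 0) (refl Nat 0)
type:
  forall (j : Vec Nat 2), Eq (Eq Nat 0 0) (refl Nat 0) (refl Nat 0)
observation: the term reaches its normal form after 13 normal-order steps.


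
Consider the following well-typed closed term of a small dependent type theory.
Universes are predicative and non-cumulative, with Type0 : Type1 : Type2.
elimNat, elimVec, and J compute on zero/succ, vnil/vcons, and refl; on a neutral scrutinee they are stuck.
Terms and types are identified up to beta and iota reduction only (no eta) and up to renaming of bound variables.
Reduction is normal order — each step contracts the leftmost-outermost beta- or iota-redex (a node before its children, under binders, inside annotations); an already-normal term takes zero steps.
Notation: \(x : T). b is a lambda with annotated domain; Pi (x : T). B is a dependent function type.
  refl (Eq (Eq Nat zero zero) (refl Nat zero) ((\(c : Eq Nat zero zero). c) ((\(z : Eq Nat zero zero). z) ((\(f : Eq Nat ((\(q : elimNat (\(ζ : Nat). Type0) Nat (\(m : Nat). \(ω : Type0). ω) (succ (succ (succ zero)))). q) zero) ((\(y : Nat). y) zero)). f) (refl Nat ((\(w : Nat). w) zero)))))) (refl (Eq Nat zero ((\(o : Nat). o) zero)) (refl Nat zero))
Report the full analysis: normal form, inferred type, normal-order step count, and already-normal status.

normal form:
  refl (Eq (Eq Nat zero zero) (refl Nat zero) (refl Nat zero)) (refl (Eq Nat zero zero) (refl Nat zero))
inferred type:
  Eq (Eq (Eq Nat zero zero) (refl Nat zero) (refl Nat zero)) (refl (Eq Nat zero zero) (refl Nat zero)) (refl (Eq Nat zero zero) (refl Nat zero))
steps to reach normal form (normal order): 5
started in normal form: no
first redex: a beta-redex


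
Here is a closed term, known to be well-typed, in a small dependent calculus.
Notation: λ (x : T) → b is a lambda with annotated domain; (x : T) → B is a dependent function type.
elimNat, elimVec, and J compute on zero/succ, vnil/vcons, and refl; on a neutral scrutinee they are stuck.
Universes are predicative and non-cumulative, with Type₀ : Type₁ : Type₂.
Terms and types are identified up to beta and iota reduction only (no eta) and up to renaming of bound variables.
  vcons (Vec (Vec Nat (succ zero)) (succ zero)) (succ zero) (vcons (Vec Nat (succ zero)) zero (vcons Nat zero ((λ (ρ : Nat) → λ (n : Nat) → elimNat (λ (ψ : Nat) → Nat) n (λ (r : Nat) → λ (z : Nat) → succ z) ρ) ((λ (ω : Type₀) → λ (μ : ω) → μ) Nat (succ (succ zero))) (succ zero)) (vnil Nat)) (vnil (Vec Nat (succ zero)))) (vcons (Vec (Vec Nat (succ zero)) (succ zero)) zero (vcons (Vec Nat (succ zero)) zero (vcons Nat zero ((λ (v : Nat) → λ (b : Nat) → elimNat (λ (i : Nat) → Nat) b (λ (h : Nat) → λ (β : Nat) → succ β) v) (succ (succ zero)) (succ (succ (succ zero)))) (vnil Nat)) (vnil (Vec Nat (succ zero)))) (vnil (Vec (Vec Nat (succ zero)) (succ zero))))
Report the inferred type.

type:
  Vec (Vec (Vec Nat (succ zero)) (succ zero)) (succ (succ zero))
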